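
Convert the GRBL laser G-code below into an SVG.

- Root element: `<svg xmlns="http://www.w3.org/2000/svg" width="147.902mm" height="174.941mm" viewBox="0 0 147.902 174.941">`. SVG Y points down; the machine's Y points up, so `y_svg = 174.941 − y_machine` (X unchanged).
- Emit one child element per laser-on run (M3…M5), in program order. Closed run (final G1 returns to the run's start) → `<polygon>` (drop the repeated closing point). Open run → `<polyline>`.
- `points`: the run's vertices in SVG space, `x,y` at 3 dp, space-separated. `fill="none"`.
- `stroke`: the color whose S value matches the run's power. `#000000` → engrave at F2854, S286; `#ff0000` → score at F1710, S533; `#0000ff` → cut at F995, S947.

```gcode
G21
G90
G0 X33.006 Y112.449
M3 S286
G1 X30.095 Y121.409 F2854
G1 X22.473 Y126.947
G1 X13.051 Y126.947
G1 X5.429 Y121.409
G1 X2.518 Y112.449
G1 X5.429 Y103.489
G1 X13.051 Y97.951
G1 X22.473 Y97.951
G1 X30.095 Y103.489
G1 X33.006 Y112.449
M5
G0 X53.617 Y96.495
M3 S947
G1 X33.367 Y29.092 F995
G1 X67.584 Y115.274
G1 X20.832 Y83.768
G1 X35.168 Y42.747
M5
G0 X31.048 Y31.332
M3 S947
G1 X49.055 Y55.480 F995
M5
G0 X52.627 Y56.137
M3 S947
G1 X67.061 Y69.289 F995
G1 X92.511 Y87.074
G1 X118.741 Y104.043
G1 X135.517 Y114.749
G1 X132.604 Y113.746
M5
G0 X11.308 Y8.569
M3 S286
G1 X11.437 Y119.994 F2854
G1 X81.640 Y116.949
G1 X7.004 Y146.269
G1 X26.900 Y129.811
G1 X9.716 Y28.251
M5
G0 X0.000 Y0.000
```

Machine Y-up, SVG Y-down with viewBox height 174.941, so y_svg = 174.941 − y_machine; X carries over.

Run 1: power S286 maps to stroke `#000000` (engrave). The run returns to its start, so emit a `<polygon>` with points (Y-flipped): 33.006,62.492 30.095,53.532 22.473,47.994 13.051,47.994 5.429,53.532 2.518,62.492 5.429,71.452 13.051,76.990 22.473,76.990 30.095,71.452.

Run 2: the run's S947 means `#0000ff` (cut). The run is open, so emit a `<polyline>` with points (Y-flipped): 53.617,78.446 33.367,145.849 67.584,59.667 20.832,91.173 35.168,132.194.

Run 3: power S947 maps to stroke `#0000ff` (cut). The run is open, so emit a `<polyline>` with points (Y-flipped): 31.048,143.609 49.055,119.461.

Run 4: the run's S947 means `#0000ff` (cut). The run is open, so emit a `<polyline>` with points (Y-flipped): 52.627,118.804 67.061,105.652 92.511,87.867 118.741,70.898 135.517,60.192 132.604,61.195.

Run 5: S286 ⇒ engrave layer `#000000`. The run is open, so emit a `<polyline>` with points (Y-flipped): 11.308,166.372 11.437,54.947 81.640,57.992 7.004,28.672 26.900,45.130 9.716,146.690.

<svg xmlns="http://www.w3.org/2000/svg" width="147.902mm" height="174.941mm" viewBox="0 0 147.902 174.941">
  <polygon points="33.006,62.492 30.095,53.532 22.473,47.994 13.051,47.994 5.429,53.532 2.518,62.492 5.429,71.452 13.051,76.990 22.473,76.990 30.095,71.452" fill="none" stroke="#000000"/>
  <polyline points="53.617,78.446 33.367,145.849 67.584,59.667 20.832,91.173 35.168,132.194" fill="none" stroke="#0000ff"/>
  <polyline points="31.048,143.609 49.055,119.461" fill="none" stroke="#0000ff"/>
  <polyline points="52.627,118.804 67.061,105.652 92.511,87.867 118.741,70.898 135.517,60.192 132.604,61.195" fill="none" stroke="#0000ff"/>
  <polyline points="11.308,166.372 11.437,54.947 81.640,57.992 7.004,28.672 26.900,45.130 9.716,146.690" fill="none" stroke="#000000"/>
</svg>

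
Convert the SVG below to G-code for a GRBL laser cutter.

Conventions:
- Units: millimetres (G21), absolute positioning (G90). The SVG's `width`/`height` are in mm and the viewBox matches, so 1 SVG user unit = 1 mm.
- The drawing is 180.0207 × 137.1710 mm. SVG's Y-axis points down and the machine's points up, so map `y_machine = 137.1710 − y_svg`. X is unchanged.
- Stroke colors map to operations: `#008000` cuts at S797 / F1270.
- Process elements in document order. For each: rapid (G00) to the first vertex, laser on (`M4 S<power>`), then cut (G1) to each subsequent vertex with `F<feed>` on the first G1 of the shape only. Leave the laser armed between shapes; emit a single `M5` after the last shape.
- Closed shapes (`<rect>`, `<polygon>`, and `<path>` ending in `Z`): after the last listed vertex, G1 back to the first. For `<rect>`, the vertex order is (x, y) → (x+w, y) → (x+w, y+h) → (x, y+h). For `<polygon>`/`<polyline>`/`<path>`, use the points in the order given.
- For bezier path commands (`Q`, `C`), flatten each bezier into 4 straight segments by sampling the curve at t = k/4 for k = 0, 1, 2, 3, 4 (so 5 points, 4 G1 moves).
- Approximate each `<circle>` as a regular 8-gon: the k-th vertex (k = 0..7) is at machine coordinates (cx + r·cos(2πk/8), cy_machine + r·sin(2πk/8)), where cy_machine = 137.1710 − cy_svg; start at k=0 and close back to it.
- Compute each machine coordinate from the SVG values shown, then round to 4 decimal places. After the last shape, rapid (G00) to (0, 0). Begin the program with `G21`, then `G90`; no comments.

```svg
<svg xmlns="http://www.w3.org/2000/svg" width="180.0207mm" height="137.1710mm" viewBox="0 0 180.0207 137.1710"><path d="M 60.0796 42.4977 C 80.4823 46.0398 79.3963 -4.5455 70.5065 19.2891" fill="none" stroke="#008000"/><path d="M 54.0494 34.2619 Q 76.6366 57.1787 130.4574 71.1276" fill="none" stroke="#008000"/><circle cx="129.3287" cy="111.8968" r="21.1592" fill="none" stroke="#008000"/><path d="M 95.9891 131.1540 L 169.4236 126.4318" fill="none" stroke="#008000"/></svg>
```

G21
G90
G00 X60.0796 Y94.6733
M4 S797
G1 X71.5663 Y100.1571 F1270
G1 X76.2777 Y113.8873
G1 X75.4968 Y123.8127
G1 X70.5065 Y117.8819
G00 X54.0494 Y102.9091
M4 S797
G1 X67.2951 Y92.0112 F1270
G1 X84.4450 Y82.2343
G1 X105.4991 Y73.5783
G1 X130.4574 Y66.0434
G00 X150.4879 Y25.2742
M4 S797
G1 X144.2905 Y40.2360 F1270
G1 X129.3287 Y46.4334
G1 X114.3669 Y40.2360
G1 X108.1695 Y25.2742
G1 X114.3669 Y10.3124
G1 X129.3287 Y4.1150
G1 X144.2905 Y10.3124
G1 X150.4879 Y25.2742
G00 X95.9891 Y6.0170
M4 S797
G1 X169.4236 Y10.7392 F1270
M5
G00 X0.0000 Y0.0000

Since the viewBox matches the mm dimensions, user units are millimetres directly. The only transform is the Y-flip y_m = 137.1710 − y_svg.

Shape 1 is a cubic bezier drawn with `<path>`. Its stroke #008000 means cut at S797, F1270. After flipping Y the toolpath is (60.0796,94.6733) → (71.5663,100.1571) → (76.2777,113.8873) → (75.4968,123.8127) → (70.5065,117.8819).

Shape 2 is a quadratic bezier drawn with `<path>`. Its stroke #008000 means cut at S797, F1270. After flipping Y the toolpath is (54.0494,102.9091) → (67.2951,92.0112) → (84.4450,82.2343) → (105.4991,73.5783) → (130.4574,66.0434).

Shape 3 is a circle drawn with `<circle>`. Its stroke #008000 means cut at S797, F1270. After flipping Y the toolpath is (150.4879,25.2742) → (144.2905,40.2360) → (129.3287,46.4334) → (114.3669,40.2360) → (108.1695,25.2742) → (114.3669,10.3124) → (129.3287,4.1150) → (144.2905,10.3124) → (150.4879,25.2742), returning to the start.

Shape 4 is a line segment drawn with `<path>`. Its stroke #008000 means cut at S797, F1270. After flipping Y the toolpath is (95.9891,6.0170) → (169.4236,10.7392).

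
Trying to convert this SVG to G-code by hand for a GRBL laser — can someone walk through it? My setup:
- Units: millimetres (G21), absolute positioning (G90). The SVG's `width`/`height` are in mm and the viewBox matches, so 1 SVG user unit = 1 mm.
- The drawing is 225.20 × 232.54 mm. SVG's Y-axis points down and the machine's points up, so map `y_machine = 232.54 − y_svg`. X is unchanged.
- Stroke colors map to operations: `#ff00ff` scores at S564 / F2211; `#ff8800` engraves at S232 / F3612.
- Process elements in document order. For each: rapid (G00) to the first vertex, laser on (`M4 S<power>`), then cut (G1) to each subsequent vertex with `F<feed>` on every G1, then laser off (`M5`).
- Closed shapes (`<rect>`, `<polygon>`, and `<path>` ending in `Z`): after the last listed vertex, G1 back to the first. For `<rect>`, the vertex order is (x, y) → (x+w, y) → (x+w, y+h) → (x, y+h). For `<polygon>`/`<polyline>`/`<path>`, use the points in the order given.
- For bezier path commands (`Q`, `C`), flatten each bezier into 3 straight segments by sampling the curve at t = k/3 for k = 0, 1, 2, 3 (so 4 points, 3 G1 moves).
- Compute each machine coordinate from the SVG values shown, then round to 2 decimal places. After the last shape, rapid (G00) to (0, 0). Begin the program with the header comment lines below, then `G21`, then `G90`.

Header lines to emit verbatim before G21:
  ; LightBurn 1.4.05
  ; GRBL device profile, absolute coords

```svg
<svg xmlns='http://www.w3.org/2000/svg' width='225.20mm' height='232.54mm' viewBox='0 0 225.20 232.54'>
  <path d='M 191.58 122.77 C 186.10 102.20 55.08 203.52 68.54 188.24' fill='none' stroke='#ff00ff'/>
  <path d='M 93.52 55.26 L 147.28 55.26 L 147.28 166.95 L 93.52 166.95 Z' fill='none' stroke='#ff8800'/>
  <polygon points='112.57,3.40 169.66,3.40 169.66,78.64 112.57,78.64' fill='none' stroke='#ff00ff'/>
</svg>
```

; LightBurn 1.4.05
; GRBL device profile, absolute coords
G21
G90
G00 X191.58 Y109.77
M4 S564
G1 X154.25 Y98.54 F2211
G1 X93.24 Y59.05 F2211
G1 X68.54 Y44.30 F2211
M5
G00 X93.52 Y177.28
M4 S232
G1 X147.28 Y177.28 F3612
G1 X147.28 Y65.59 F3612
G1 X93.52 Y65.59 F3612
G1 X93.52 Y177.28 F3612
M5
G00 X112.57 Y229.14
M4 S564
G1 X169.66 Y229.14 F2211
G1 X169.66 Y153.90 F2211
G1 X112.57 Y153.90 F2211
G1 X112.57 Y229.14 F2211
M5
G00 X0.00 Y0.00

Since the viewBox matches the mm dimensions, user units are millimetres directly. The only transform is the Y-flip y_m = 232.54 − y_svg.

Shape 1 is a cubic bezier drawn with `<path>`. Its stroke #ff00ff means score at S564, F2211. After flipping Y the toolpath is (191.58,109.77) → (154.25,98.54) → (93.24,59.05) → (68.54,44.30).

Shape 2 is a rectangle drawn with `<path>`. Its stroke #ff8800 means engrave at S232, F3612. After flipping Y the toolpath is (93.52,177.28) → (147.28,177.28) → (147.28,65.59) → (93.52,65.59) → (93.52,177.28), returning to the start.

Shape 3 is a rectangle drawn with `<polygon>`. Its stroke #ff00ff means score at S564, F2211. After flipping Y the toolpath is (112.57,229.14) → (169.66,229.14) → (169.66,153.90) → (112.57,153.90) → (112.57,229.14), returning to the start.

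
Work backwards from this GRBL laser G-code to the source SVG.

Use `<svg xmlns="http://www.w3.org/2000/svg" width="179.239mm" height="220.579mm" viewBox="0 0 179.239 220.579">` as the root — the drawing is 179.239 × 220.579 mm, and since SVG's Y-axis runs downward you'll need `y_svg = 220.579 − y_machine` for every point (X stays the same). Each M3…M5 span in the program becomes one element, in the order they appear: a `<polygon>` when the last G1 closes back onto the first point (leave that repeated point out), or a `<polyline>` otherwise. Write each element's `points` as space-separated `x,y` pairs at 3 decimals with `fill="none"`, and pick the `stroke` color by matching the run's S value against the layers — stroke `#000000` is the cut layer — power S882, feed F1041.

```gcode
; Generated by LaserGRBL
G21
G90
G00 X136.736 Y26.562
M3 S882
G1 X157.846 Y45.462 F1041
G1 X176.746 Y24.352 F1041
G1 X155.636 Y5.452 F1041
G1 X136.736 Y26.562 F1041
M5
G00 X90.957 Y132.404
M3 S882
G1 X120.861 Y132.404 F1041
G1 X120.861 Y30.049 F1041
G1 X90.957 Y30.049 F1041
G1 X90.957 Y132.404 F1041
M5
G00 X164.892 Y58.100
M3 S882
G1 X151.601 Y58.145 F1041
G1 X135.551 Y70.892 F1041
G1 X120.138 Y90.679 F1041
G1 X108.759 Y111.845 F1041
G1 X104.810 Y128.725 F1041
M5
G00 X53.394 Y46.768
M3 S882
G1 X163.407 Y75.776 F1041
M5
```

<svg xmlns="http://www.w3.org/2000/svg" width="179.239mm" height="220.579mm" viewBox="0 0 179.239 220.579">
  <polygon points="136.736,194.017 157.846,175.117 176.746,196.227 155.636,215.127" fill="none" stroke="#000000"/>
  <polygon points="90.957,88.175 120.861,88.175 120.861,190.530 90.957,190.530" fill="none" stroke="#000000"/>
  <polyline points="164.892,162.479 151.601,162.434 135.551,149.687 120.138,129.900 108.759,108.734 104.810,91.854" fill="none" stroke="#000000"/>
  <polyline points="53.394,173.811 163.407,144.803" fill="none" stroke="#000000"/>
</svg>

Machine Y-up, SVG Y-down with viewBox height 220.579, so y_svg = 220.579 − y_machine; X carries over. Every run uses S882, so all elements get stroke `#000000` (cut).

Run 1: The run returns to its start, so emit a `<polygon>` with points (Y-flipped): 136.736,194.017 157.846,175.117 176.746,196.227 155.636,215.127.

Run 2: The run returns to its start, so emit a `<polygon>` with points (Y-flipped): 90.957,88.175 120.861,88.175 120.861,190.530 90.957,190.530.

Run 3: The run is open, so emit a `<polyline>` with points (Y-flipped): 164.892,162.479 151.601,162.434 135.551,149.687 120.138,129.900 108.759,108.734 104.810,91.854.

Run 4: The run is open, so emit a `<polyline>` with points (Y-flipped): 53.394,173.811 163.407,144.803.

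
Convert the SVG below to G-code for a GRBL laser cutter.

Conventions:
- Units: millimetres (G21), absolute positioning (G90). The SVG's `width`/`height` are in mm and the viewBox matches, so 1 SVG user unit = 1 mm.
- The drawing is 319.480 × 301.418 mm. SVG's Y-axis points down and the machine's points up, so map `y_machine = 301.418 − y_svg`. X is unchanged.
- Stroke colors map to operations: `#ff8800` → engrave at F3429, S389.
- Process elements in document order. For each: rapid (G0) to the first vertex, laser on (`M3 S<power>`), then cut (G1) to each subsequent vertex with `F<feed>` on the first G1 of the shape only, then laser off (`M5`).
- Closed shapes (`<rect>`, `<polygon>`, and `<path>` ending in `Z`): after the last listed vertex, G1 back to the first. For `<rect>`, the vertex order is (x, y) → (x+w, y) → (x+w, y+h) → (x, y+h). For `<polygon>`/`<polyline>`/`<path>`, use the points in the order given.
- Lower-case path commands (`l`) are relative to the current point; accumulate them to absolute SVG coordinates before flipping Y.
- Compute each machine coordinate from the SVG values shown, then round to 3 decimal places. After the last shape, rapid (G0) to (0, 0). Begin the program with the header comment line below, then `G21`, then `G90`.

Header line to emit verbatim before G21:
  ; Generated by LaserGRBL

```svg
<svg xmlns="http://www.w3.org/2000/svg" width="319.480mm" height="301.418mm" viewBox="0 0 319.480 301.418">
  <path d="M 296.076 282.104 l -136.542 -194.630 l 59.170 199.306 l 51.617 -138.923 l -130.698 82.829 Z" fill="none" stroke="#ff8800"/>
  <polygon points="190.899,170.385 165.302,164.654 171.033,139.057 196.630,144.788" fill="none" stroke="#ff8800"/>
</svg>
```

; Generated by LaserGRBL
G21
G90
G0 X296.076 Y19.314
M3 S389
G1 X159.534 Y213.944 F3429
G1 X218.704 Y14.638
G1 X270.321 Y153.561
G1 X139.623 Y70.732
G1 X296.076 Y19.314
M5
G0 X190.899 Y131.033
M3 S389
G1 X165.302 Y136.764 F3429
G1 X171.033 Y162.361
G1 X196.630 Y156.630
G1 X190.899 Y131.033
M5
G0 X0.000 Y0.000

1 u = 1 mm; y_m = 301.418 − y.

[1] `<path>` closed polygon, #ff8800→engrave S389 F3429: (296.076,19.314) → (159.534,213.944) → (218.704,14.638) → (270.321,153.561) → (139.623,70.732) → (296.076,19.314) (closed)

[2] `<polygon>` regular polygon, #ff8800→engrave S389 F3429: (190.899,131.033) → (165.302,136.764) → (171.033,162.361) → (196.630,156.630) → (190.899,131.033) (closed)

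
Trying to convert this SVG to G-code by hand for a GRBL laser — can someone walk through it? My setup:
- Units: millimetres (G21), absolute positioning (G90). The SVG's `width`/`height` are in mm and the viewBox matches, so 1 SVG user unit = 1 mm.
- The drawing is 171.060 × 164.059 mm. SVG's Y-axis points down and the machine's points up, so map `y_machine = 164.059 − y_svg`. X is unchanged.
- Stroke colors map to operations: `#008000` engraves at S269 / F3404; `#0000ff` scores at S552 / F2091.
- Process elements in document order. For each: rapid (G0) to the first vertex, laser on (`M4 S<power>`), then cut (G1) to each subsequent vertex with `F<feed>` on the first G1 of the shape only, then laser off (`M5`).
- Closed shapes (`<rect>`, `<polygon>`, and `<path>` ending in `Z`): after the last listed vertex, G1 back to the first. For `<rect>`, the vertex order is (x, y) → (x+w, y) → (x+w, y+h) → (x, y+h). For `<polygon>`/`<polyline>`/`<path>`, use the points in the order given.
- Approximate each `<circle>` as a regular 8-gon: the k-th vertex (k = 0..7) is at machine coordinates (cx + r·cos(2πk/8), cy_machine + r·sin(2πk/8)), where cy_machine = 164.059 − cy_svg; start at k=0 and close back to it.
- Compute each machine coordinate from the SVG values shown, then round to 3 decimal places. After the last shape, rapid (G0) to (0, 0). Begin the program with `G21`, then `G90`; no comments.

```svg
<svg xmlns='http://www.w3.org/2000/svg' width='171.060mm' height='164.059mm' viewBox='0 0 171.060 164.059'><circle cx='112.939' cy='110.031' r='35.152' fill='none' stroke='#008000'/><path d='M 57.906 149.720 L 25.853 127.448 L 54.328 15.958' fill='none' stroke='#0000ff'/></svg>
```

G21
G90
G0 X148.091 Y54.028
M4 S269
G1 X137.795 Y78.884 F3404
G1 X112.939 Y89.180
G1 X88.083 Y78.884
G1 X77.787 Y54.028
G1 X88.083 Y29.172
G1 X112.939 Y18.876
G1 X137.795 Y29.172
G1 X148.091 Y54.028
M5
G0 X57.906 Y14.339
M4 S552
G1 X25.853 Y36.611 F2091
G1 X54.328 Y148.101
M5
G0 X0.000 Y0.000

viewBox `0 0 171.060 164.059` with mm width/height → 1 unit = 1 mm. Flip: y_m = 164.059 − y_svg.

**Shape 1** — `<circle>` circle, stroke `#008000` → engrave (S269, F3404). Machine vertices: (148.091,54.028) → (137.795,78.884) → (112.939,89.180) → (88.083,78.884) → (77.787,54.028) → (88.083,29.172) → (112.939,18.876) → (137.795,29.172) → (148.091,54.028). Closed: final G1 returns to the first vertex.

**Shape 2** — `<path>` open polyline, stroke `#0000ff` → score (S552, F2091). Machine vertices: (57.906,14.339) → (25.853,36.611) → (54.328,148.101). Open path.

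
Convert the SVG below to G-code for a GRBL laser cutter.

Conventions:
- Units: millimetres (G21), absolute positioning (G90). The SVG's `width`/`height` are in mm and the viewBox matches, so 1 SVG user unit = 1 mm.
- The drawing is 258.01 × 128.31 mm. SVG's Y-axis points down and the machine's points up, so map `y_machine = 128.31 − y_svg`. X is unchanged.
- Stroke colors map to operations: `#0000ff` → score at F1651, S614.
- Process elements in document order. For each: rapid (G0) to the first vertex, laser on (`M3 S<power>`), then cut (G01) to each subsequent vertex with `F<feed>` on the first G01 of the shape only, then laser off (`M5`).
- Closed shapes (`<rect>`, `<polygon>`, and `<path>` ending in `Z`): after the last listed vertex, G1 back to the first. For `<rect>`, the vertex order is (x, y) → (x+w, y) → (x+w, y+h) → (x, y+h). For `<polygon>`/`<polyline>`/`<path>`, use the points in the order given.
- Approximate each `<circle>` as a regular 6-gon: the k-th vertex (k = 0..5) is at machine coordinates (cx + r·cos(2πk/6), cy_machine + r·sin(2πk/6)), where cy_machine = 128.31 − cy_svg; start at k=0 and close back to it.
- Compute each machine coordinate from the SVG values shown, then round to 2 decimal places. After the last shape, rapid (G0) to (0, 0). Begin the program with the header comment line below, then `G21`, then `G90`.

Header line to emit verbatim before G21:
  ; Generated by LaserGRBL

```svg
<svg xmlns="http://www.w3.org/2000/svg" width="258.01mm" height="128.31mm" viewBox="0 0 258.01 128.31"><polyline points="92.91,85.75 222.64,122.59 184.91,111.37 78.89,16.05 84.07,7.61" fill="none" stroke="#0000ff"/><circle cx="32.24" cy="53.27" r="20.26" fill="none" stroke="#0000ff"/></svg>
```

Since the viewBox matches the mm dimensions, user units are millimetres directly. The only transform is the Y-flip y_m = 128.31 − y_svg.

Shape 1 is a open polyline drawn with `<polyline>`. Its stroke #0000ff means score at S614, F1651. After flipping Y the toolpath is (92.91,42.56) → (222.64,5.72) → (184.91,16.94) → (78.89,112.26) → (84.07,120.70).

Shape 2 is a circle drawn with `<circle>`. Its stroke #0000ff means score at S614, F1651. After flipping Y the toolpath is (52.50,75.04) → (42.37,92.59) → (22.11,92.59) → (11.98,75.04) → (22.11,57.49) → (42.37,57.49) → (52.50,75.04), returning to the start.

; Generated by LaserGRBL
G21
G90
G0 X92.91 Y42.56
M3 S614
G01 X222.64 Y5.72 F1651
G01 X184.91 Y16.94
G01 X78.89 Y112.26
G01 X84.07 Y120.70
M5
G0 X52.50 Y75.04
M3 S614
G01 X42.37 Y92.59 F1651
G01 X22.11 Y92.59
G01 X11.98 Y75.04
G01 X22.11 Y57.49
G01 X42.37 Y57.49
G01 X52.50 Y75.04
M5
G0 X0.00 Y0.00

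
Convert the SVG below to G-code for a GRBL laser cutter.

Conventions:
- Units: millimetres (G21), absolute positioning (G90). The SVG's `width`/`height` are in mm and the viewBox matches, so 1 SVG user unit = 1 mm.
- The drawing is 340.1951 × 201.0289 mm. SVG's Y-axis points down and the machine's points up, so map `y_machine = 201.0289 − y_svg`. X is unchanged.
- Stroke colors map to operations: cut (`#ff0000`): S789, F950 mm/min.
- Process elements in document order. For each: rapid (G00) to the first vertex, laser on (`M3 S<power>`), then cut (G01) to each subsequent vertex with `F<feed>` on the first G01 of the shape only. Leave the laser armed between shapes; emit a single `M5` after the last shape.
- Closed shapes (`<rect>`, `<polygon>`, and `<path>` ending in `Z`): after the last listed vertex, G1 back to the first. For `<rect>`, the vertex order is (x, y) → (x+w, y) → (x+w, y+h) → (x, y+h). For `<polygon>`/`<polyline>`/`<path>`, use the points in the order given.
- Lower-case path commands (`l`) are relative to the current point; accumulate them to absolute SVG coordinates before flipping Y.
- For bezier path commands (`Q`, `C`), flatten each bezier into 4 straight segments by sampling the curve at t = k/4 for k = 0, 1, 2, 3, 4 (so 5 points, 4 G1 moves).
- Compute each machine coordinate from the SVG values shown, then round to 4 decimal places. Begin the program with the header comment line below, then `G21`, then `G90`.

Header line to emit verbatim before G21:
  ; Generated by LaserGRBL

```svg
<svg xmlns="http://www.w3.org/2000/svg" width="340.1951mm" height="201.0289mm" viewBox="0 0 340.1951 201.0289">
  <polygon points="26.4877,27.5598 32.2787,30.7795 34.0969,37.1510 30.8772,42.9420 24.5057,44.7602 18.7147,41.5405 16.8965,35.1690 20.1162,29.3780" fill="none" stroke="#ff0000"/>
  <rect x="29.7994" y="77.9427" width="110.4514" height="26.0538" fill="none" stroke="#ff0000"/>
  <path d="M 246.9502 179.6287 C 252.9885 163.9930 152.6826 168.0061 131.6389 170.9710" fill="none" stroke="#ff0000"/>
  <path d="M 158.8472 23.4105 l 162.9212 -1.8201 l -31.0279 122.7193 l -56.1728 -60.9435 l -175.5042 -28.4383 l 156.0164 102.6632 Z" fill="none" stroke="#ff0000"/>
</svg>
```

; Generated by LaserGRBL
G21
G90
G00 X26.4877 Y173.4691
M3 S789
G01 X32.2787 Y170.2494 F950
G01 X34.0969 Y163.8779
G01 X30.8772 Y158.0869
G01 X24.5057 Y156.2687
G01 X18.7147 Y159.4884
G01 X16.8965 Y165.8599
G01 X20.1162 Y171.6509
G01 X26.4877 Y173.4691
G00 X29.7994 Y123.0862
M3 S789
G01 X140.2508 Y123.0862 F950
G01 X140.2508 Y97.0324
G01 X29.7994 Y97.0324
G01 X29.7994 Y123.0862
G00 X246.9502 Y21.4002
M3 S789
G01 X234.4395 Y29.7662 F950
G01 X199.4503 Y32.7043
G01 X159.3832 Y32.1547
G01 X131.6389 Y30.0579
G00 X158.8472 Y177.6184
M3 S789
G01 X321.7684 Y179.4385 F950
G01 X290.7405 Y56.7192
G01 X234.5677 Y117.6627
G01 X59.0635 Y146.1010
G01 X215.0799 Y43.4378
G01 X158.8472 Y177.6184
M5

Since the viewBox matches the mm dimensions, user units are millimetres directly. The only transform is the Y-flip y_m = 201.0289 − y_svg.

Shape 1 is a regular polygon drawn with `<polygon>`. Its stroke #ff0000 means cut at S789, F950. After flipping Y the toolpath is (26.4877,173.4691) → (32.2787,170.2494) → (34.0969,163.8779) → (30.8772,158.0869) → (24.5057,156.2687) → (18.7147,159.4884) → (16.8965,165.8599) → (20.1162,171.6509) → (26.4877,173.4691), returning to the start.

Shape 2 is a rectangle drawn with `<rect>`. Its stroke #ff0000 means cut at S789, F950. After flipping Y the toolpath is (29.7994,123.0862) → (140.2508,123.0862) → (140.2508,97.0324) → (29.7994,97.0324) → (29.7994,123.0862), returning to the start.

Shape 3 is a cubic bezier drawn with `<path>`. Its stroke #ff0000 means cut at S789, F950. After flipping Y the toolpath is (246.9502,21.4002) → (234.4395,29.7662) → (199.4503,32.7043) → (159.3832,32.1547) → (131.6389,30.0579).

Shape 4 is a closed polygon drawn with `<path>`. Its stroke #ff0000 means cut at S789, F950. After flipping Y the toolpath is (158.8472,177.6184) → (321.7684,179.4385) → (290.7405,56.7192) → (234.5677,117.6627) → (59.0635,146.1010) → (215.0799,43.4378) → (158.8472,177.6184), returning to the start.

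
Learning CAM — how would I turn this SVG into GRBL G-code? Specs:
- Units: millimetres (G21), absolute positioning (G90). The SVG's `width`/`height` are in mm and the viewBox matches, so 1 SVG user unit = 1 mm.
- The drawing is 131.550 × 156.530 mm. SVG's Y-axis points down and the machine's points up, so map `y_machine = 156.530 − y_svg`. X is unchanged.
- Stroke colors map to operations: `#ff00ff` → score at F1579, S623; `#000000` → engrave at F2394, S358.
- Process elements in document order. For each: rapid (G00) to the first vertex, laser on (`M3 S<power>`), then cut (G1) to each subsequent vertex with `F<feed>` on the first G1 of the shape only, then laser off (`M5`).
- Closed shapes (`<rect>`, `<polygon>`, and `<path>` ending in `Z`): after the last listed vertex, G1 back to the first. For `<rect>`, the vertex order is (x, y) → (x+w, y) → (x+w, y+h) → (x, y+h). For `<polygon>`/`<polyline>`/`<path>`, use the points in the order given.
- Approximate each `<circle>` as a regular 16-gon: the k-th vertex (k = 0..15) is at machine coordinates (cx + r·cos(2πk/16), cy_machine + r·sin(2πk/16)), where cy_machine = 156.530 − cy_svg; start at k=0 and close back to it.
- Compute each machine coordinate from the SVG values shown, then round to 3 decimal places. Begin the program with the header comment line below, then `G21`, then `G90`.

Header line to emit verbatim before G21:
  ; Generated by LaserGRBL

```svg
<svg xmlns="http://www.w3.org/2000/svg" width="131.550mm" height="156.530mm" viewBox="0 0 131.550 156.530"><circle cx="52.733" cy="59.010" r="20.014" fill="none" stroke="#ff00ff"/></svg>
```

; Generated by LaserGRBL
G21
G90
G00 X72.747 Y97.520
M3 S623
G1 X71.224 Y105.179 F1579
G1 X66.885 Y111.672
G1 X60.392 Y116.011
G1 X52.733 Y117.534
G1 X45.074 Y116.011
G1 X38.581 Y111.672
G1 X34.242 Y105.179
G1 X32.719 Y97.520
G1 X34.242 Y89.861
G1 X38.581 Y83.368
G1 X45.074 Y79.029
G1 X52.733 Y77.506
G1 X60.392 Y79.029
G1 X66.885 Y83.368
G1 X71.224 Y89.861
G1 X72.747 Y97.520
M5

viewBox `0 0 131.550 156.530` with mm width/height → 1 unit = 1 mm. Flip: y_m = 156.530 − y_svg.

**Shape 1** — `<circle>` circle, stroke `#ff00ff` → score (S623, F1579). Machine vertices: (72.747,97.520) → (71.224,105.179) → (66.885,111.672) → (60.392,116.011) → (52.733,117.534) → (45.074,116.011) → (38.581,111.672) → (34.242,105.179) → (32.719,97.520) → (34.242,89.861) → (38.581,83.368) → (45.074,79.029) → (52.733,77.506) → (60.392,79.029) → (66.885,83.368) → (71.224,89.861) → (72.747,97.520). Closed: final G1 returns to the first vertex.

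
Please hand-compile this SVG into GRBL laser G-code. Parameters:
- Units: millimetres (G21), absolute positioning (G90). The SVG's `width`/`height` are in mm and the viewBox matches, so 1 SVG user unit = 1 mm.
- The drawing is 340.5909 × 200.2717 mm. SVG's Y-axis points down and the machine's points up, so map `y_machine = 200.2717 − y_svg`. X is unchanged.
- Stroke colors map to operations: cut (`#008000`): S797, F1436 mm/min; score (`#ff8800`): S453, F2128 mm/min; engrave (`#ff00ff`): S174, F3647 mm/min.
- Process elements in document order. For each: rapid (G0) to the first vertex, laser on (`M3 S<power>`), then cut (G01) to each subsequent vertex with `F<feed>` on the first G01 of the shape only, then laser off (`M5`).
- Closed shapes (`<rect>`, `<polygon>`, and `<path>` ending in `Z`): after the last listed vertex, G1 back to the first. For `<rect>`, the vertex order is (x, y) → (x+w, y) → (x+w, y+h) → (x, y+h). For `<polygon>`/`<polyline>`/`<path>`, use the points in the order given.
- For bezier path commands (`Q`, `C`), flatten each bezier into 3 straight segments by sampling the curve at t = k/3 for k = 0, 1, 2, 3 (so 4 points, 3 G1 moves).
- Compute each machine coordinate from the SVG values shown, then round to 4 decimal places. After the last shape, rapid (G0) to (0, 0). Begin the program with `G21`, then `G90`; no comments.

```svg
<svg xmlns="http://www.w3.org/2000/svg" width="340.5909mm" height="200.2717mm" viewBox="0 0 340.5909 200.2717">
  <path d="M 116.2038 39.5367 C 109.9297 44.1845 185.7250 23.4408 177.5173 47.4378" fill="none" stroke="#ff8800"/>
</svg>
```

G21
G90
G0 X116.2038 Y160.7350
M3 S453
G01 X131.1353 Y161.9535 F2128
G01 X163.8748 Y164.5148
G01 X177.5173 Y152.8339
M5
G0 X0.0000 Y0.0000

viewBox `0 0 340.5909 200.2717` with mm width/height → 1 unit = 1 mm. Flip: y_m = 200.2717 − y_svg.

**Shape 1** — `<path>` cubic bezier, stroke `#ff8800` → score (S453, F2128). Control points (SVG): P0=(116.2038,39.5367), P1=(109.9297,44.1845), P2=(185.7250,23.4408), P3=(177.5173,47.4378); sampled at t=k/3. Machine vertices: (116.2038,160.7350) → (131.1353,161.9535) → (163.8748,164.5148) → (177.5173,152.8339). Open path.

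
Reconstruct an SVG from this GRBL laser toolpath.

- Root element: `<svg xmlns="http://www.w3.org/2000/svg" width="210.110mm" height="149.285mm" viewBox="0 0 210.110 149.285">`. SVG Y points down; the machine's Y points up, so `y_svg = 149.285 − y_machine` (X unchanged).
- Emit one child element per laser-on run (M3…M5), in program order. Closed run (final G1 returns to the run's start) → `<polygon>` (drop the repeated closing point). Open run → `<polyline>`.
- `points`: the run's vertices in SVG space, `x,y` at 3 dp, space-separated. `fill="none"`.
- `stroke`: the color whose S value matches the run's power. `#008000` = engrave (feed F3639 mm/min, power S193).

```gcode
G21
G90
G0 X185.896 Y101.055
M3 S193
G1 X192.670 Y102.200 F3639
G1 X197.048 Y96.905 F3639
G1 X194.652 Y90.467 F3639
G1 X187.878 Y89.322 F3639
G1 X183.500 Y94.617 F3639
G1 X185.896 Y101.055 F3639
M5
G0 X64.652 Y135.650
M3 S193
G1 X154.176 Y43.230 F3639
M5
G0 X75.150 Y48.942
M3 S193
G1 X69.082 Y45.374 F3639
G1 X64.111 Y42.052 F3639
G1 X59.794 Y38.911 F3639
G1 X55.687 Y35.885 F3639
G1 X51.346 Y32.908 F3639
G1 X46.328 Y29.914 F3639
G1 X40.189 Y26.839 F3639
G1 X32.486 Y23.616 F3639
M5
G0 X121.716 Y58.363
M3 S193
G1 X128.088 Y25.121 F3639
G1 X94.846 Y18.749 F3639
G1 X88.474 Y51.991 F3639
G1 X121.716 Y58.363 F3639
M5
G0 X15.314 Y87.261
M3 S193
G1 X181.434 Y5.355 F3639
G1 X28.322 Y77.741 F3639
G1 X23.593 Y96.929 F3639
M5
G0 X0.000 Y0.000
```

<svg xmlns="http://www.w3.org/2000/svg" width="210.110mm" height="149.285mm" viewBox="0 0 210.110 149.285">
  <polygon points="185.896,48.230 192.670,47.085 197.048,52.380 194.652,58.818 187.878,59.963 183.500,54.668" fill="none" stroke="#008000"/>
  <polyline points="64.652,13.635 154.176,106.055" fill="none" stroke="#008000"/>
  <polyline points="75.150,100.343 69.082,103.911 64.111,107.233 59.794,110.374 55.687,113.400 51.346,116.377 46.328,119.371 40.189,122.446 32.486,125.669" fill="none" stroke="#008000"/>
  <polygon points="121.716,90.922 128.088,124.164 94.846,130.536 88.474,97.294" fill="none" stroke="#008000"/>
  <polyline points="15.314,62.024 181.434,143.930 28.322,71.544 23.593,52.356" fill="none" stroke="#008000"/>
</svg>

Each laser-on run becomes one SVG element. Flip Y back into SVG space with y_svg = 149.285 − y_machine. Every run uses S193, so all elements get stroke `#008000` (engrave).

Run 1: The run returns to its start, so emit a `<polygon>` with points (Y-flipped): 185.896,48.230 192.670,47.085 197.048,52.380 194.652,58.818 187.878,59.963 183.500,54.668.

Run 2: The run is open, so emit a `<polyline>` with points (Y-flipped): 64.652,13.635 154.176,106.055.

Run 3: The run is open, so emit a `<polyline>` with points (Y-flipped): 75.150,100.343 69.082,103.911 64.111,107.233 59.794,110.374 55.687,113.400 51.346,116.377 46.328,119.371 40.189,122.446 32.486,125.669.

Run 4: The run returns to its start, so emit a `<polygon>` with points (Y-flipped): 121.716,90.922 128.088,124.164 94.846,130.536 88.474,97.294.

Run 5: The run is open, so emit a `<polyline>` with points (Y-flipped): 15.314,62.024 181.434,143.930 28.322,71.544 23.593,52.356.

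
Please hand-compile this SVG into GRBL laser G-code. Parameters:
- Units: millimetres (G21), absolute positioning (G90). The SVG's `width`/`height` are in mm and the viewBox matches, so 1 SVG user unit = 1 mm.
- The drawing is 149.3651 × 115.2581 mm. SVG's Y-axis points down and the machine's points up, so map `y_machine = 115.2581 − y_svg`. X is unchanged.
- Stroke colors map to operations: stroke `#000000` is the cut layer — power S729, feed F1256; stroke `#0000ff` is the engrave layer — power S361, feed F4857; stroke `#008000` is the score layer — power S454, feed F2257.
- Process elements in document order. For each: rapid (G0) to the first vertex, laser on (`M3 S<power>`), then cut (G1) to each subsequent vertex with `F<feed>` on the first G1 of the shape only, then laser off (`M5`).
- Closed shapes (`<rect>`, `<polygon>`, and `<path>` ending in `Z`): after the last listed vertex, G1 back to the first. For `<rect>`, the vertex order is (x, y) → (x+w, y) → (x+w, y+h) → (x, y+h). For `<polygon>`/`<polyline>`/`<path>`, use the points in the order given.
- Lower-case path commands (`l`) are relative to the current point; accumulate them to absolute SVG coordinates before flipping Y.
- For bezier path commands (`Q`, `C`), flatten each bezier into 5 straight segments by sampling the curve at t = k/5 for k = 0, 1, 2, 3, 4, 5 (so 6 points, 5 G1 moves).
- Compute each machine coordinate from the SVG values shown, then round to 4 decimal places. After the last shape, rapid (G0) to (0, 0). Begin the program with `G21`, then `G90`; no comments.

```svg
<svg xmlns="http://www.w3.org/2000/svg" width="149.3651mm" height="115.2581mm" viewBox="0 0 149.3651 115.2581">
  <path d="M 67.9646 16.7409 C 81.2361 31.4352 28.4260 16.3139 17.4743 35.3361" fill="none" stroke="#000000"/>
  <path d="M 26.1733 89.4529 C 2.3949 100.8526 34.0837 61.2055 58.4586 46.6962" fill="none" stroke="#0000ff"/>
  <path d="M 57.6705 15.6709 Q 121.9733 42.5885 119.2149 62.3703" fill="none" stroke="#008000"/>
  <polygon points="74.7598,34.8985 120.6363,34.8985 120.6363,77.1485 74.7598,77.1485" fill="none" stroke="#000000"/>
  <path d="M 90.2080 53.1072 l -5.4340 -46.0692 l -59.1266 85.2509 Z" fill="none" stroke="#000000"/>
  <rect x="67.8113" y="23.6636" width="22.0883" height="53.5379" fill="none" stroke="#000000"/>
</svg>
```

G21
G90
G0 X67.9646 Y98.5172
M3 S729
G1 X68.8612 Y92.7668 F1256
G1 X59.0794 Y91.1021
G1 X43.8002 Y90.4531
G1 X28.2048 Y87.7498
G1 X17.4743 Y79.9220
M5
G0 X26.1733 Y25.8052
M3 S361
G1 X18.0601 Y24.4815 F4857
G1 X20.2455 Y31.7522
G1 X29.7160 Y43.9604
G1 X43.4582 Y57.4493
G1 X58.4586 Y68.5619
M5
G0 X57.6705 Y99.5872
M3 S454
G1 X80.7092 Y89.1056 F2257
G1 X98.3829 Y79.1948
G1 X110.6918 Y69.8550
G1 X117.6358 Y61.0860
G1 X119.2149 Y52.8878
M5
G0 X74.7598 Y80.3596
M3 S729
G1 X120.6363 Y80.3596 F1256
G1 X120.6363 Y38.1096
G1 X74.7598 Y38.1096
G1 X74.7598 Y80.3596
M5
G0 X90.2080 Y62.1509
M3 S729
G1 X84.7740 Y108.2201 F1256
G1 X25.6474 Y22.9692
G1 X90.2080 Y62.1509
M5
G0 X67.8113 Y91.5945
M3 S729
G1 X89.8996 Y91.5945 F1256
G1 X89.8996 Y38.0566
G1 X67.8113 Y38.0566
G1 X67.8113 Y91.5945
M5
G0 X0.0000 Y0.0000

1 u = 1 mm; y_m = 115.2581 − y.

[1] `<path>` cubic bezier, #000000→cut S729 F1256: (67.9646,98.5172) → (68.8612,92.7668) → (59.0794,91.1021) → (43.8002,90.4531) → (28.2048,87.7498) → (17.4743,79.9220)

[2] `<path>` cubic bezier, #0000ff→engrave S361 F4857: (26.1733,25.8052) → (18.0601,24.4815) → (20.2455,31.7522) → (29.7160,43.9604) → (43.4582,57.4493) → (58.4586,68.5619)

[3] `<path>` quadratic bezier, #008000→score S454 F2257: (57.6705,99.5872) → (80.7092,89.1056) → (98.3829,79.1948) → (110.6918,69.8550) → (117.6358,61.0860) → (119.2149,52.8878)

[4] `<polygon>` rectangle, #000000→cut S729 F1256: (74.7598,80.3596) → (120.6363,80.3596) → (120.6363,38.1096) → (74.7598,38.1096) → (74.7598,80.3596) (closed)

[5] `<path>` closed polygon, #000000→cut S729 F1256: (90.2080,62.1509) → (84.7740,108.2201) → (25.6474,22.9692) → (90.2080,62.1509) (closed)

[6] `<rect>` rectangle, #000000→cut S729 F1256: (67.8113,91.5945) → (89.8996,91.5945) → (89.8996,38.0566) → (67.8113,38.0566) → (67.8113,91.5945) (closed)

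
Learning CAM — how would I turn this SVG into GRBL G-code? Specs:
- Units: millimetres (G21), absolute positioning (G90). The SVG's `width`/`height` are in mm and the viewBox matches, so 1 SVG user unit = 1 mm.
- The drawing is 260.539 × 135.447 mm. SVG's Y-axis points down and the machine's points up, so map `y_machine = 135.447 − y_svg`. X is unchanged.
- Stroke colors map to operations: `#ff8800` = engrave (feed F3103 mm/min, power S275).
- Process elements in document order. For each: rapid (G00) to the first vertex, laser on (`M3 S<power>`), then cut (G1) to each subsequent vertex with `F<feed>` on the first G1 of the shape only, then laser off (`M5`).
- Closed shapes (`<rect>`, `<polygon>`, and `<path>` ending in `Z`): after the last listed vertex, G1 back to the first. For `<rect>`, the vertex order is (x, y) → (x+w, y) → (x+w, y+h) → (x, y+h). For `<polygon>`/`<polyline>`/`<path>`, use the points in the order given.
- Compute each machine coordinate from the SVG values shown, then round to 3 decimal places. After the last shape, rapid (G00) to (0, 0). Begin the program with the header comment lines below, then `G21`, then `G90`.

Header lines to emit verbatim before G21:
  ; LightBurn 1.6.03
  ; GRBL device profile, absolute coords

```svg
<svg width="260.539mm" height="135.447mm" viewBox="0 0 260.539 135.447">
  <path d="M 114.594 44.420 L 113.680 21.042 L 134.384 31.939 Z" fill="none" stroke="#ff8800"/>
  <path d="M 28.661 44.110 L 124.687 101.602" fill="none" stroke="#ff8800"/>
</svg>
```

; LightBurn 1.6.03
; GRBL device profile, absolute coords
G21
G90
G00 X114.594 Y91.027
M3 S275
G1 X113.680 Y114.405 F3103
G1 X134.384 Y103.508
G1 X114.594 Y91.027
M5
G00 X28.661 Y91.337
M3 S275
G1 X124.687 Y33.845 F3103
M5
G00 X0.000 Y0.000

1 u = 1 mm; y_m = 135.447 − y.

[1] `<path>` regular polygon, #ff8800→engrave S275 F3103: (114.594,91.027) → (113.680,114.405) → (134.384,103.508) → (114.594,91.027) (closed)

[2] `<path>` line segment, #ff8800→engrave S275 F3103: (28.661,91.337) → (124.687,33.845)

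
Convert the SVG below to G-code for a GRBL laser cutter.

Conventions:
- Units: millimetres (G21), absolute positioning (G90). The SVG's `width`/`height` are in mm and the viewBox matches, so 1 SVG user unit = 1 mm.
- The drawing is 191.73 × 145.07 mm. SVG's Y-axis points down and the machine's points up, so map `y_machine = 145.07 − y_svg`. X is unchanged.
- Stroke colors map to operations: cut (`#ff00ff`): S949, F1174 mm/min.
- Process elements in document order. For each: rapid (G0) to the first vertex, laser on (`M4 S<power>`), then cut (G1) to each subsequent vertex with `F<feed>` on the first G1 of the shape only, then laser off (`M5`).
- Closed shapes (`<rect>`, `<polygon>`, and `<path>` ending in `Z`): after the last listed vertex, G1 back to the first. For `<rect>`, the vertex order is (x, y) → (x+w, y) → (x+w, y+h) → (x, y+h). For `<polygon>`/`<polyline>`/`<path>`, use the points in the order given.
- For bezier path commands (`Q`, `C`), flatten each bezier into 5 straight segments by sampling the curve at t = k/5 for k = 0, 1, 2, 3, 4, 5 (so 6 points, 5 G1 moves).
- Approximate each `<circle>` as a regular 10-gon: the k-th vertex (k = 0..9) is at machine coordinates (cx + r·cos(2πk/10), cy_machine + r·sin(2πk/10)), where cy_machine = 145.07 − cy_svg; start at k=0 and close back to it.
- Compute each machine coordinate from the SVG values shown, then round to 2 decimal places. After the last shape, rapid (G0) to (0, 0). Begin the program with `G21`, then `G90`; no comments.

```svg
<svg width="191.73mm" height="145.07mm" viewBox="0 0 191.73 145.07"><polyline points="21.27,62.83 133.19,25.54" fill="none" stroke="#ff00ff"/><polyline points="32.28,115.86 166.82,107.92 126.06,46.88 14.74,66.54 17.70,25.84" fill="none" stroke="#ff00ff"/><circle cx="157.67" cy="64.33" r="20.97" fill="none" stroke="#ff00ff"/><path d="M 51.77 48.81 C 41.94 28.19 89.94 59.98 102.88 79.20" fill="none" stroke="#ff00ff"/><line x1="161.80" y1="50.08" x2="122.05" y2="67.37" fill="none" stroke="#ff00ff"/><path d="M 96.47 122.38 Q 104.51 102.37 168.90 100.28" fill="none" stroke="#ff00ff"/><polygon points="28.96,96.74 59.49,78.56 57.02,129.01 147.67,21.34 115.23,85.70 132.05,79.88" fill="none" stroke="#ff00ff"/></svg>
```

viewBox `0 0 191.73 145.07` with mm width/height → 1 unit = 1 mm. Flip: y_m = 145.07 − y_svg.

**Shape 1** — `<polyline>` line segment, stroke `#ff00ff` → cut (S949, F1174). Machine vertices: (21.27,82.24) → (133.19,119.53). Open path.

**Shape 2** — `<polyline>` open polyline, stroke `#ff00ff` → cut (S949, F1174). Machine vertices: (32.28,29.21) → (166.82,37.15) → (126.06,98.19) → (14.74,78.53) → (17.70,119.23). Open path.

**Shape 3** — `<circle>` circle, stroke `#ff00ff` → cut (S949, F1174). Machine vertices: (178.64,80.74) → (174.64,93.07) → (164.15,100.68) → (151.19,100.68) → (140.70,93.07) → (136.70,80.74) → (140.70,68.41) → (151.19,60.80) → (164.15,60.80) → (174.64,68.41) → (178.64,80.74). Closed: final G1 returns to the first vertex.

**Shape 4** — `<path>` cubic bezier, stroke `#ff00ff` → cut (S949, F1174). Control points (SVG): P0=(51.77,48.81), P1=(41.94,28.19), P2=(89.94,59.98), P3=(102.88,79.20); sampled at t=k/5. Machine vertices: (51.77,96.26) → (52.07,102.86) → (61.79,100.01) → (76.47,90.81) → (91.65,78.39) → (102.88,65.87). Open path.

**Shape 5** — `<line>` line segment, stroke `#ff00ff` → cut (S949, F1174). Machine vertices: (161.80,94.99) → (122.05,77.70). Open path.

**Shape 6** — `<path>` quadratic bezier, stroke `#ff00ff` → cut (S949, F1174). Control points (SVG): P0=(96.47,122.38), P1=(104.51,102.37), P2=(168.90,100.28); sampled at t=k/5. Machine vertices: (96.47,22.69) → (101.94,29.98) → (111.92,35.83) → (126.40,40.25) → (145.40,43.24) → (168.90,44.79). Open path.

**Shape 7** — `<polygon>` closed polygon, stroke `#ff00ff` → cut (S949, F1174). Machine vertices: (28.96,48.33) → (59.49,66.51) → (57.02,16.06) → (147.67,123.73) → (115.23,59.37) → (132.05,65.19) → (28.96,48.33). Closed: final G1 returns to the first vertex.

G21
G90
G0 X21.27 Y82.24
M4 S949
G1 X133.19 Y119.53 F1174
M5
G0 X32.28 Y29.21
M4 S949
G1 X166.82 Y37.15 F1174
G1 X126.06 Y98.19
G1 X14.74 Y78.53
G1 X17.70 Y119.23
M5
G0 X178.64 Y80.74
M4 S949
G1 X174.64 Y93.07 F1174
G1 X164.15 Y100.68
G1 X151.19 Y100.68
G1 X140.70 Y93.07
G1 X136.70 Y80.74
G1 X140.70 Y68.41
G1 X151.19 Y60.80
G1 X164.15 Y60.80
G1 X174.64 Y68.41
G1 X178.64 Y80.74
M5
G0 X51.77 Y96.26
M4 S949
G1 X52.07 Y102.86 F1174
G1 X61.79 Y100.01
G1 X76.47 Y90.81
G1 X91.65 Y78.39
G1 X102.88 Y65.87
M5
G0 X161.80 Y94.99
M4 S949
G1 X122.05 Y77.70 F1174
M5
G0 X96.47 Y22.69
M4 S949
G1 X101.94 Y29.98 F1174
G1 X111.92 Y35.83
G1 X126.40 Y40.25
G1 X145.40 Y43.24
G1 X168.90 Y44.79
M5
G0 X28.96 Y48.33
M4 S949
G1 X59.49 Y66.51 F1174
G1 X57.02 Y16.06
G1 X147.67 Y123.73
G1 X115.23 Y59.37
G1 X132.05 Y65.19
G1 X28.96 Y48.33
M5
G0 X0.00 Y0.00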